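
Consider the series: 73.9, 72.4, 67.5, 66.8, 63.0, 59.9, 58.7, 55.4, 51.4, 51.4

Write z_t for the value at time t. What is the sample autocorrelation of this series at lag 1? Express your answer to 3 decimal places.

Mean z̄ = (73.9 + 72.4 + 67.5 + 66.8 + 63.0 + 59.9 + 58.7 + 55.4 + 51.4 + 51.4)/10 = 62.0400
Numerator Σ_{t=1}^{9}(z_t−z̄)(z_{t+1}−z̄) = 421.1244
Denominator Σ(z_t−z̄)² = 587.6240
r_1 = 421.1244 / 587.6240 = 0.717

0.717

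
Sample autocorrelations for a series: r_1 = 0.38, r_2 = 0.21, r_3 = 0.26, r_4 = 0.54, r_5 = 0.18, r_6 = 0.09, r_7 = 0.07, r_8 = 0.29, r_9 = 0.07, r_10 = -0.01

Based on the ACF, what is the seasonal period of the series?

4

The largest autocorrelation is r_4 = 0.54; the remaining lags stay at or below 0.38. The elevated value at lag 1 (0.38), dropping to 0.21 at lag 2, reflects decaying short-term dependence rather than seasonality.
The dominant spike at lag 4 indicates a seasonal period of 4.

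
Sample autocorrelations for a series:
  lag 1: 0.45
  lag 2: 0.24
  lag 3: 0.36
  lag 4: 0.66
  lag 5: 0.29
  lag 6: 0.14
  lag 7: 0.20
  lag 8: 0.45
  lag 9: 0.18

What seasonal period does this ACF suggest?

The largest autocorrelation is r_4 = 0.66; the remaining lags stay at or below 0.45. The elevated value at lag 1 (0.45), dropping to 0.24 at lag 2, reflects decaying short-term dependence rather than seasonality.
The dominant spike at lag 4 indicates a seasonal period of 4.

4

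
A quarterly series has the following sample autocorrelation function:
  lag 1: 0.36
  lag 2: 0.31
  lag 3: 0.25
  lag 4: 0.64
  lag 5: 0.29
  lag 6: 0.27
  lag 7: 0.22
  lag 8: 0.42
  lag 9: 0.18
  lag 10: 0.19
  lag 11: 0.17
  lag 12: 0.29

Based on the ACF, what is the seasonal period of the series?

4

The largest autocorrelation is r_4 = 0.64, with a weaker echo at lag 8 (0.42); the remaining lags stay at or below 0.36. The elevated value at lag 1 (0.36), dropping to 0.31 at lag 2, reflects decaying short-term dependence rather than seasonality.
The dominant spike at lag 4 indicates a seasonal period of 4.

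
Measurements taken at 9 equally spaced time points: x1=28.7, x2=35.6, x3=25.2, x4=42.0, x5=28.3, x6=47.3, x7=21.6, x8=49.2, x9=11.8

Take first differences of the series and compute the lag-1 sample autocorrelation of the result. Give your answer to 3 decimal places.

-0.780

First differences Δx: 6.9, -10.4, 16.8, -13.7, 19.0, -25.7, 27.6, -37.4
Mean of differences = -2.1125
Numerator Σ(Δx_t−Δx̄)(Δx_{t+1}−Δx̄) = -2942.5327
Denominator Σ(Δx_t−Δx̄)² = 3772.0088
r_1(Δx) = -2942.5327 / 3772.0088 = -0.780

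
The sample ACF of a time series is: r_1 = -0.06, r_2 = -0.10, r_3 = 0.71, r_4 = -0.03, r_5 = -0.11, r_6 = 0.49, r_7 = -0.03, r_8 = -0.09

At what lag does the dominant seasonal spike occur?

3

The largest autocorrelation is r_3 = 0.71, with a weaker echo at lag 6 (0.49); the remaining lags stay at or below -0.03.
The dominant spike at lag 3 indicates a seasonal period of 3.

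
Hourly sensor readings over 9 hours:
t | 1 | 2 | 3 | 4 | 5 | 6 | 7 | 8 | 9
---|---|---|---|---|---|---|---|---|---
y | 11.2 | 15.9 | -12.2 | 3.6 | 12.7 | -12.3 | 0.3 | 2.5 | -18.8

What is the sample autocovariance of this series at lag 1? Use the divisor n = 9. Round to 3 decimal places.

-24.860

Mean ȳ = (11.2 + 15.9 − 12.2 + 3.6 + 12.7 − 12.3 + 0.3 + 2.5 − 18.8)/9 = 0.3222
Σ_{t=1}^{8}(y_t−ȳ)(y_{t+1}−ȳ) = -223.7372
γ_1 = -223.7372 / 9 = -24.860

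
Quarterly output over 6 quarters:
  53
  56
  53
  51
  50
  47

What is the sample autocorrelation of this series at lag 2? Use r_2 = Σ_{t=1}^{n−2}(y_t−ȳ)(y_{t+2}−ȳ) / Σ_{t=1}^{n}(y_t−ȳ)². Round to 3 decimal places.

-0.005

Mean ȳ = (53 + 56 + 53 + 51 + 50 + 47)/6 = 51.6667
Numerator Σ_{t=1}^{4}(y_t−ȳ)(y_{t+2}−ȳ) = -0.2222
Denominator Σ(y_t−ȳ)² = 47.3333
r_2 = -0.2222 / 47.3333 = -0.005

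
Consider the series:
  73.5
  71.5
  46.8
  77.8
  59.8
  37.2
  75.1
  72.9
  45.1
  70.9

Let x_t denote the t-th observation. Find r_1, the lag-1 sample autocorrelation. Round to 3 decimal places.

Mean x̄ = (73.5 + 71.5 + 46.8 + 77.8 + 59.8 + 37.2 + 75.1 + 72.9 + 45.1 + 70.9)/10 = 63.0600
Numerator Σ_{t=1}^{9}(x_t−x̄)(x_{t+1}−x̄) = -762.9556
Denominator Σ(x_t−x̄)² = 1967.0640
r_1 = -762.9556 / 1967.0640 = -0.388

-0.388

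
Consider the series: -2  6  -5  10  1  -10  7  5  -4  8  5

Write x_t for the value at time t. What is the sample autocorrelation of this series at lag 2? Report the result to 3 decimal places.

-0.249

Mean x̄ = (-2 + 6 − 5 + 10 + 1 − 10 + 7 + 5 − 4 + 8 + 5)/11 = 1.9091
Numerator Σ_{t=1}^{9}(x_t−x̄)(x_{t+2}−x̄) = -100.9256
Denominator Σ(x_t−x̄)² = 404.9091
r_2 = -100.9256 / 404.9091 = -0.249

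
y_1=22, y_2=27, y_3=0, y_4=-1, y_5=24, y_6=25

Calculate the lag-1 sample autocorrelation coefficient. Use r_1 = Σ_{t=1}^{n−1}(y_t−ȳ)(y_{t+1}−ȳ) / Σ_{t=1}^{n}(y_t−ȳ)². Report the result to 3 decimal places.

Mean ȳ = (22 + 27 + 0 − 1 + 24 + 25)/6 = 16.1667
Deviations from mean: 5.8333, 10.8333, -16.1667, -17.1667, 7.8333, 8.8333
Σ(y_t−ȳ)(y_{t+1}−ȳ) = (63.1944) + (-175.1389) + (277.5278) + (-134.4722) + (69.1944) = 100.3056
Denominator Σ(y_t−ȳ)² = 846.8333
r_1 = 100.3056 / 846.8333 = 0.118

0.118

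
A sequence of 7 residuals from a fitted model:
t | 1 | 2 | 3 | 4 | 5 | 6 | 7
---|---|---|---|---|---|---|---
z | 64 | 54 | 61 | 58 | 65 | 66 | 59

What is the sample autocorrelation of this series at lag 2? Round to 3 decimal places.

-0.018

Mean z̄ = (64 + 54 + 61 + 58 + 65 + 66 + 59)/7 = 61.0000
Deviations from mean: 3.0000, -7.0000, 0.0000, -3.0000, 4.0000, 5.0000, -2.0000
Numerator Σ_{t=1}^{5}(z_t−z̄)(z_{t+2}−z̄) = -2.0000
Denominator Σ(z_t−z̄)² = 112.0000
r_2 = -2.0000 / 112.0000 = -0.018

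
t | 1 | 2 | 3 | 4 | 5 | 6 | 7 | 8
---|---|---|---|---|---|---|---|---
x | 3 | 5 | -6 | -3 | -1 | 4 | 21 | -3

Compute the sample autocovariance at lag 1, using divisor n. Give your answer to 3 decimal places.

Mean x̄ = (3 + 5 − 6 − 3 − 1 + 4 + 21 − 3)/8 = 2.5000
Deviations: 0.5000, 2.5000, -8.5000, -5.5000, -3.5000, 1.5000, 18.5000, -5.5000
Σ_{t=1}^{7}(x_t−x̄)(x_{t+1}−x̄) = -33.2500
γ_1 = -33.2500 / 8 = -4.156

-4.156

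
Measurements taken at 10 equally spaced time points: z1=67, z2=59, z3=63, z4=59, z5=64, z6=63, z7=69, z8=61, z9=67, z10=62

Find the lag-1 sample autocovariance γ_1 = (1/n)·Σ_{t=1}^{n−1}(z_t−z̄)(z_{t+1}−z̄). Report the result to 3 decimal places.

Mean z̄ = (67 + 59 + 63 + 59 + 64 + 63 + 69 + 61 + 67 + 62)/10 = 63.4000
Σ_{t=1}^{9}(z_t−z̄)(z_{t+1}−z̄) = -44.5600
γ_1 = -44.5600 / 10 = -4.456

-4.456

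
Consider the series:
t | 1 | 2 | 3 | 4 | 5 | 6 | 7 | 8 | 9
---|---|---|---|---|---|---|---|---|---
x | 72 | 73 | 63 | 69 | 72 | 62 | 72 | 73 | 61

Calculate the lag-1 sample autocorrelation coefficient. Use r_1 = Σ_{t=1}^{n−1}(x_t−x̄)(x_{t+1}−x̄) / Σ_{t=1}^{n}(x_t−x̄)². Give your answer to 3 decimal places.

Mean x̄ = (72 + 73 + 63 + 69 + 72 + 62 + 72 + 73 + 61)/9 = 68.5556
Numerator Σ_{t=1}^{8}(x_t−x̄)(x_{t+1}−x̄) = -73.7531
Denominator Σ(x_t−x̄)² = 206.2222
r_1 = -73.7531 / 206.2222 = -0.358

-0.358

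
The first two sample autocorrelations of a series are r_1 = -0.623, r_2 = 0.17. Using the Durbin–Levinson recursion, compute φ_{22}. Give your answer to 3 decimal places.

φ_{22} = (r_2 − r_1²) / (1 − r_1²)
r_1² = (-0.623)² = 0.388129
Numerator = 0.17 − 0.3881 = -0.2181; denominator = 1 − 0.3881 = 0.6119
φ_{22} = -0.2181 / 0.6119 = -0.356

-0.356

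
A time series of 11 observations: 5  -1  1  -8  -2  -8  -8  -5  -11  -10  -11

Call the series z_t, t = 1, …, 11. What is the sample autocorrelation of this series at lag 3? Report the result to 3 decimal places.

Mean z̄ = (5 − 1 + 1 − 8 − 2 − 8 − 8 − 5 − 11 − 10 − 11)/11 = -5.2727
Numerator Σ_{t=1}^{8}(z_t−z̄)(z_{t+3}−z̄) = 4.1405
Denominator Σ(z_t−z̄)² = 284.1818
r_3 = 4.1405 / 284.1818 = 0.015

0.015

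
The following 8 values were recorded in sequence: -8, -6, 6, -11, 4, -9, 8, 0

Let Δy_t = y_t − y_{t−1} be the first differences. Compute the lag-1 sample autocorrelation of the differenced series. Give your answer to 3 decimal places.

First differences Δy: 2, 12, -17, 15, -13, 17, -8
Mean of differences = 1.1429
Numerator Σ(Δy_t−Δȳ)(Δy_{t+1}−Δȳ) = -1004.3061
Denominator Σ(Δy_t−Δȳ)² = 1174.8571
r_1(Δy) = -1004.3061 / 1174.8571 = -0.855

-0.855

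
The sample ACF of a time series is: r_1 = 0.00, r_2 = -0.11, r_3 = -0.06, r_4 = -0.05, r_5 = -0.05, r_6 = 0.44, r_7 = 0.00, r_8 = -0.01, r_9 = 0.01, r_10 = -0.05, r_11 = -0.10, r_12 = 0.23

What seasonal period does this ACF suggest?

The largest autocorrelation is r_6 = 0.44, with a weaker echo at lag 12 (0.23); the remaining lags stay at or below 0.01.
The dominant spike at lag 6 indicates a seasonal period of 6.

6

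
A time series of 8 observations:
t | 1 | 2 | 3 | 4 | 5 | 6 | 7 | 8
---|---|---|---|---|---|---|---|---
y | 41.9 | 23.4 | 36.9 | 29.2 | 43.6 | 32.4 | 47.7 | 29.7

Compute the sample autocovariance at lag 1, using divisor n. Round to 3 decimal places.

-35.994

Mean ȳ = (41.9 + 23.4 + 36.9 + 29.2 + 43.6 + 32.4 + 47.7 + 29.7)/8 = 35.6000
Deviations: 6.3000, -12.2000, 1.3000, -6.4000, 8.0000, -3.2000, 12.1000, -5.9000
Σ_{t=1}^{7}(y_t−ȳ)(y_{t+1}−ȳ) = -287.9500
γ_1 = -287.9500 / 8 = -35.994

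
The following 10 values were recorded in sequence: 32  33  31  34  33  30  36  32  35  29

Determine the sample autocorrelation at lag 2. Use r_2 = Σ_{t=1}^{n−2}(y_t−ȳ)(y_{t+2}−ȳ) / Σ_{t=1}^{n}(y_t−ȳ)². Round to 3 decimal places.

Mean ȳ = (32 + 33 + 31 + 34 + 33 + 30 + 36 + 32 + 35 + 29)/10 = 32.5000
Numerator Σ_{t=1}^{8}(y_t−ȳ)(y_{t+2}−ȳ) = 10.5000
Denominator Σ(y_t−ȳ)² = 42.5000
r_2 = 10.5000 / 42.5000 = 0.247

0.247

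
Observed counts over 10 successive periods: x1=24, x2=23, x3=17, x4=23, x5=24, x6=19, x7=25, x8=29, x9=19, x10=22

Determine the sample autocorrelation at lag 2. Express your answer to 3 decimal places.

-0.452

Mean x̄ = (24 + 23 + 17 + 23 + 24 + 19 + 25 + 29 + 19 + 22)/10 = 22.5000
Numerator Σ_{t=1}^{8}(x_t−x̄)(x_{t+2}−x̄) = -49.0000
Denominator Σ(x_t−x̄)² = 108.5000
r_2 = -49.0000 / 108.5000 = -0.452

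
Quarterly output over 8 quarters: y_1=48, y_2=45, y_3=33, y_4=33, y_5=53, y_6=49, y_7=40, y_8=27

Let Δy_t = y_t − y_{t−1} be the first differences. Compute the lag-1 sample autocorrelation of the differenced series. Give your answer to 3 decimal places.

0.112

First differences Δy: -3, -12, 0, 20, -4, -9, -13
Mean of differences = -3.0000
Numerator Σ(Δy_t−Δȳ)(Δy_{t+1}−Δȳ) = 85.0000
Denominator Σ(Δy_t−Δȳ)² = 756.0000
r_1(Δy) = 85.0000 / 756.0000 = 0.112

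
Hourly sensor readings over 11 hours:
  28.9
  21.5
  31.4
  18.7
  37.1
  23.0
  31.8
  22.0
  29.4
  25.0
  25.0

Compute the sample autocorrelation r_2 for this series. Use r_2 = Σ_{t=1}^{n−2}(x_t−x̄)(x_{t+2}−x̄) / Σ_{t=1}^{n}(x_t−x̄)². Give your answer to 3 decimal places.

Mean x̄ = (28.9 + 21.5 + 31.4 + 18.7 + 37.1 + 23.0 + 31.8 + 22.0 + 29.4 + 25.0 + 25.0)/11 = 26.7091
Numerator Σ_{t=1}^{9}(x_t−x̄)(x_{t+2}−x̄) = 217.9607
Denominator Σ(x_t−x̄)² = 300.9891
r_2 = 217.9607 / 300.9891 = 0.724

0.724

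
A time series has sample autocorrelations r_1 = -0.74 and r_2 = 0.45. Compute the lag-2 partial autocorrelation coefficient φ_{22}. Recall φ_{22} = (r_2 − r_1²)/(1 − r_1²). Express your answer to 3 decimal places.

φ_{22} = (r_2 − r_1²) / (1 − r_1²)
r_1² = (-0.74)² = 0.5476
Numerator = 0.45 − 0.5476 = -0.0976; denominator = 1 − 0.5476 = 0.4524
φ_{22} = -0.0976 / 0.4524 = -0.216

-0.216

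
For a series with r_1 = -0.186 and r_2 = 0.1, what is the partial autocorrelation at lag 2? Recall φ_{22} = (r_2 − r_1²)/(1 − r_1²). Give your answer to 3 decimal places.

φ_{22} = (r_2 − r_1²) / (1 − r_1²)
r_1² = (-0.186)² = 0.034596
Numerator = 0.1 − 0.0346 = 0.0654; denominator = 1 − 0.0346 = 0.9654
φ_{22} = 0.0654 / 0.9654 = 0.068

0.068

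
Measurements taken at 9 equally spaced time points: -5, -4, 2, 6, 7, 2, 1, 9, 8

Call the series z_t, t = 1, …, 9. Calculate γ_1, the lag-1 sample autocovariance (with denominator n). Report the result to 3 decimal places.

Mean z̄ = (-5 − 4 + 2 + 6 + 7 + 2 + 1 + 9 + 8)/9 = 2.8889
Σ_{t=1}^{8}(z_t−z̄)(z_{t+1}−z̄) = 88.2099
γ_1 = 88.2099 / 9 = 9.801

9.801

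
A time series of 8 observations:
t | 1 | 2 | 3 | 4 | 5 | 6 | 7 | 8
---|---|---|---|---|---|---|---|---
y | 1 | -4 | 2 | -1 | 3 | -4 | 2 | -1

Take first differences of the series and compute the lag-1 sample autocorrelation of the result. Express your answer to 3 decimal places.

-0.816

First differences Δy: -5, 6, -3, 4, -7, 6, -3
Mean of differences = -0.2857
Numerator Σ(Δy_t−Δȳ)(Δy_{t+1}−Δȳ) = -146.3673
Denominator Σ(Δy_t−Δȳ)² = 179.4286
r_1(Δy) = -146.3673 / 179.4286 = -0.816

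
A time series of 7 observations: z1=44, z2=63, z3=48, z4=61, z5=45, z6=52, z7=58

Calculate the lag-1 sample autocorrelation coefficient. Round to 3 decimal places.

Mean z̄ = (44 + 63 + 48 + 61 + 45 + 52 + 58)/7 = 53.0000
Deviations from mean: -9.0000, 10.0000, -5.0000, 8.0000, -8.0000, -1.0000, 5.0000
Σ(z_t−z̄)(z_{t+1}−z̄) = (-90.0000) + (-50.0000) + (-40.0000) + (-64.0000) + (8.0000) + (-5.0000) = -241.0000
Denominator Σ(z_t−z̄)² = 360.0000
r_1 = -241.0000 / 360.0000 = -0.669

-0.669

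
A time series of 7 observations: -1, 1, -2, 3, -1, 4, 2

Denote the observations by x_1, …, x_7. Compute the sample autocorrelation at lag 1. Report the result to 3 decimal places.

Mean x̄ = (-1 + 1 − 2 + 3 − 1 + 4 + 2)/7 = 0.8571
Deviations from mean: -1.8571, 0.1429, -2.8571, 2.1429, -1.8571, 3.1429, 1.1429
Σ(x_t−x̄)(x_{t+1}−x̄) = (-0.2653) + (-0.4082) + (-6.1224) + (-3.9796) + (-5.8367) + (3.5918) = -13.0204
Denominator Σ(x_t−x̄)² = 30.8571
r_1 = -13.0204 / 30.8571 = -0.422

-0.422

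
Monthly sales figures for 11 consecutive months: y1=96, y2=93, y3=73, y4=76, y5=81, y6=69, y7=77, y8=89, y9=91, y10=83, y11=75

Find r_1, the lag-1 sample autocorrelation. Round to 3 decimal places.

0.276

Mean ȳ = (96 + 93 + 73 + 76 + 81 + 69 + 77 + 89 + 91 + 83 + 75)/11 = 82.0909
Numerator Σ_{t=1}^{10}(y_t−ȳ)(y_{t+1}−ȳ) = 223.5372
Denominator Σ(y_t−ȳ)² = 808.9091
r_1 = 223.5372 / 808.9091 = 0.276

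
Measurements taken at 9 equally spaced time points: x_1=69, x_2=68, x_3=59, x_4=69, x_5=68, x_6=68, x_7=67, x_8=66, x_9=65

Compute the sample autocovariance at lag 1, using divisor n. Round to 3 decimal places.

-2.108

Mean x̄ = (69 + 68 + 59 + 69 + 68 + 68 + 67 + 66 + 65)/9 = 66.5556
Σ_{t=1}^{8}(x_t−x̄)(x_{t+1}−x̄) = -18.9753
γ_1 = -18.9753 / 9 = -2.108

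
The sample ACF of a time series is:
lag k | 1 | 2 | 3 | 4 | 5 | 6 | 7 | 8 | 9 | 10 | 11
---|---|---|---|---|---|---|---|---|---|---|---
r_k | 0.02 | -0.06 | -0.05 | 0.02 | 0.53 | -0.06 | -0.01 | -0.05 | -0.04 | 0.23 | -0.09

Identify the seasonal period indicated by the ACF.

5

The largest autocorrelation is r_5 = 0.53, with a weaker echo at lag 10 (0.23); the remaining lags stay at or below 0.02.
The dominant spike at lag 5 indicates a seasonal period of 5.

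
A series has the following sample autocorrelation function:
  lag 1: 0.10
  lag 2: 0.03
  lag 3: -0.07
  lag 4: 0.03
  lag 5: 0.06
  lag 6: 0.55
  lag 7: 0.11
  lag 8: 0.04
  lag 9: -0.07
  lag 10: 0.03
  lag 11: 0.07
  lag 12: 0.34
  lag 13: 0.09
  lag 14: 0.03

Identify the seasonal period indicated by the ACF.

The largest autocorrelation is r_6 = 0.55, with a weaker echo at lag 12 (0.34); the remaining lags stay at or below 0.11.
The dominant spike at lag 6 indicates a seasonal period of 6.

6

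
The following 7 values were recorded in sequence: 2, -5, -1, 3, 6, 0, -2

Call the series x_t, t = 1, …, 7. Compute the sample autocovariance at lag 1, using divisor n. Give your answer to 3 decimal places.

1.219

Mean x̄ = (2 − 5 − 1 + 3 + 6 + 0 − 2)/7 = 0.4286
Σ_{t=1}^{6}(x_t−x̄)(x_{t+1}−x̄) = 8.5306
γ_1 = 8.5306 / 7 = 1.219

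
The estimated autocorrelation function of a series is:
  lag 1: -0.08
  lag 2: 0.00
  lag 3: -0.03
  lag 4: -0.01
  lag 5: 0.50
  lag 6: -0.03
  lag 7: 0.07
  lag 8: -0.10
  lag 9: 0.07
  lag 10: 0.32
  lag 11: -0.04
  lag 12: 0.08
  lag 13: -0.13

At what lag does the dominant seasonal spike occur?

The largest autocorrelation is r_5 = 0.50, with a weaker echo at lag 10 (0.32); the remaining lags stay at or below 0.08.
The dominant spike at lag 5 indicates a seasonal period of 5.

5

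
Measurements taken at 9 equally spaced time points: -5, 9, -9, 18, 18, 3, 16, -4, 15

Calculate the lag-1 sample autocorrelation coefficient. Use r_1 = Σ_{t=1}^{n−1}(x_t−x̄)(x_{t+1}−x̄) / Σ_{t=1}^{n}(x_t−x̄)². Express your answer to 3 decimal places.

-0.407

Mean x̄ = (-5 + 9 − 9 + 18 + 18 + 3 + 16 − 4 + 15)/9 = 6.7778
Numerator Σ_{t=1}^{8}(x_t−x̄)(x_{t+1}−x̄) = -377.6049
Denominator Σ(x_t−x̄)² = 927.5556
r_1 = -377.6049 / 927.5556 = -0.407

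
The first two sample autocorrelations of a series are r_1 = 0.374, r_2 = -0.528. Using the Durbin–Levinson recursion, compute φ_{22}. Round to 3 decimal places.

-0.776

φ_{22} = (r_2 − r_1²) / (1 − r_1²)
r_1² = (0.374)² = 0.139876
Numerator = -0.528 − 0.1399 = -0.6679; denominator = 1 − 0.1399 = 0.8601
φ_{22} = -0.6679 / 0.8601 = -0.776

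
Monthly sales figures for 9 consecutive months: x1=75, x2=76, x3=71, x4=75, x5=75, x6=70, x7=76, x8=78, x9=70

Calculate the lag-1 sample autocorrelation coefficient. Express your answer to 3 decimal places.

Mean x̄ = (75 + 76 + 71 + 75 + 75 + 70 + 76 + 78 + 70)/9 = 74.0000
Numerator Σ_{t=1}^{8}(x_t−x̄)(x_{t+1}−x̄) = -26.0000
Denominator Σ(x_t−x̄)² = 68.0000
r_1 = -26.0000 / 68.0000 = -0.382

-0.382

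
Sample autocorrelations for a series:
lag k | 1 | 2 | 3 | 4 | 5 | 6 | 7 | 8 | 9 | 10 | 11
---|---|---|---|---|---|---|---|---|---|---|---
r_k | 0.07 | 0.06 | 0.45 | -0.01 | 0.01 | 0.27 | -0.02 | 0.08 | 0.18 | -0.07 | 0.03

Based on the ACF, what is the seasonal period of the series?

The largest autocorrelation is r_3 = 0.45, with weaker echoes at lags 6 (0.27) and 9 (0.18); the remaining lags stay at or below 0.08.
The dominant spike at lag 3 indicates a seasonal period of 3.

3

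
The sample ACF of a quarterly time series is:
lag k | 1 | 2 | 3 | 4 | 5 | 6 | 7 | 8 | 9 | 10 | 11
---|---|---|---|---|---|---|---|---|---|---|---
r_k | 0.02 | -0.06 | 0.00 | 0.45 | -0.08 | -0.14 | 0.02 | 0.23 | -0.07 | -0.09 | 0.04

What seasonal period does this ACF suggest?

The largest autocorrelation is r_4 = 0.45, with a weaker echo at lag 8 (0.23); the remaining lags stay at or below 0.04.
The dominant spike at lag 4 indicates a seasonal period of 4.

4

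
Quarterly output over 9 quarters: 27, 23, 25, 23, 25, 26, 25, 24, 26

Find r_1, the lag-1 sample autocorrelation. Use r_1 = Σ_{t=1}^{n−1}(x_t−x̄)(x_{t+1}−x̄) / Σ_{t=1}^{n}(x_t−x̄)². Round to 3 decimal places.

Mean x̄ = (27 + 23 + 25 + 23 + 25 + 26 + 25 + 24 + 26)/9 = 24.8889
Numerator Σ_{t=1}^{8}(x_t−x̄)(x_{t+1}−x̄) = -5.4568
Denominator Σ(x_t−x̄)² = 14.8889
r_1 = -5.4568 / 14.8889 = -0.367

-0.367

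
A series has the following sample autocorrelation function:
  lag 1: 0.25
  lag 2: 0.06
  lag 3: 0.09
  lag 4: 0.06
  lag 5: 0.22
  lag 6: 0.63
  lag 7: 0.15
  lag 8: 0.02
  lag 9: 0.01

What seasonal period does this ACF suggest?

The largest autocorrelation is r_6 = 0.63; the remaining lags stay at or below 0.25. The elevated value at lag 1 (0.25), dropping to 0.06 at lag 2, reflects decaying short-term dependence rather than seasonality.
The dominant spike at lag 6 indicates a seasonal period of 6.

6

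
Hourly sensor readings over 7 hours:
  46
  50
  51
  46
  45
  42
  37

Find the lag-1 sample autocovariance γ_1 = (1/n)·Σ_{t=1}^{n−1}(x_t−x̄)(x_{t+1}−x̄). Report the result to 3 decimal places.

8.907

Mean x̄ = (46 + 50 + 51 + 46 + 45 + 42 + 37)/7 = 45.2857
Deviations: 0.7143, 4.7143, 5.7143, 0.7143, -0.2857, -3.2857, -8.2857
Σ_{t=1}^{6}(x_t−x̄)(x_{t+1}−x̄) = 62.3469
γ_1 = 62.3469 / 7 = 8.907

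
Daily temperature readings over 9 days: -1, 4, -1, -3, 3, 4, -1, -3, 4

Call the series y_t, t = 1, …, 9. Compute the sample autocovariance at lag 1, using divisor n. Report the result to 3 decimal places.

Mean ȳ = (-1 + 4 − 1 − 3 + 3 + 4 − 1 − 3 + 4)/9 = 0.6667
Σ_{t=1}^{8}(y_t−ȳ)(y_{t+1}−ȳ) = -17.4444
γ_1 = -17.4444 / 9 = -1.938

-1.938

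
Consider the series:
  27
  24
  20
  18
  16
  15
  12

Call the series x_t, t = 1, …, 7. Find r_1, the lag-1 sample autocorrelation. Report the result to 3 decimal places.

0.526

Mean x̄ = (27 + 24 + 20 + 18 + 16 + 15 + 12)/7 = 18.8571
Σ(x_t−x̄)(x_{t+1}−x̄) = (41.8776) + (5.8776) + (-0.9796) + (2.4490) + (11.0204) + (26.4490) = 86.6939
Denominator Σ(x_t−x̄)² = 164.8571
r_1 = 86.6939 / 164.8571 = 0.526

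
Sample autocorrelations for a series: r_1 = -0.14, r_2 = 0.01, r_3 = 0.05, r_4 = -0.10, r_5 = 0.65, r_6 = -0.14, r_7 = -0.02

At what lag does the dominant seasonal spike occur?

5

The largest autocorrelation is r_5 = 0.65; the remaining lags stay at or below 0.05.
The dominant spike at lag 5 indicates a seasonal period of 5.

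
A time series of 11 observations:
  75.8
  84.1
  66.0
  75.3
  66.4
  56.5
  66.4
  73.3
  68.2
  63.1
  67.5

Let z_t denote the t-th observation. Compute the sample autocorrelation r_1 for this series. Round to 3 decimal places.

0.158

Mean z̄ = (75.8 + 84.1 + 66.0 + 75.3 + 66.4 + 56.5 + 66.4 + 73.3 + 68.2 + 63.1 + 67.5)/11 = 69.3273
Numerator Σ_{t=1}^{10}(z_t−z̄)(z_{t+1}−z̄) = 86.4993
Denominator Σ(z_t−z̄)² = 547.7218
r_1 = 86.4993 / 547.7218 = 0.158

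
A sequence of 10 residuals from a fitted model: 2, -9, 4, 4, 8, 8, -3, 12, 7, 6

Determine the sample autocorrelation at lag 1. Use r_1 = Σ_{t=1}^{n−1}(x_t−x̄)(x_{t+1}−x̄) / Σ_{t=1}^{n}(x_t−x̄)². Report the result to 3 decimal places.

-0.037

Mean x̄ = (2 − 9 + 4 + 4 + 8 + 8 − 3 + 12 + 7 + 6)/10 = 3.9000
Numerator Σ_{t=1}^{9}(x_t−x̄)(x_{t+1}−x̄) = -12.1100
Denominator Σ(x_t−x̄)² = 330.9000
r_1 = -12.1100 / 330.9000 = -0.037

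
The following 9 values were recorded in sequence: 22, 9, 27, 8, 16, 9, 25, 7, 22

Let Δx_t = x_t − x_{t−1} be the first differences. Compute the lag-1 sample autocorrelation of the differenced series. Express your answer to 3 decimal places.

First differences Δx: -13, 18, -19, 8, -7, 16, -18, 15
Mean of differences = 0.0000
Numerator Σ(Δx_t−Δx̄)(Δx_{t+1}−Δx̄) = -1454.0000
Denominator Σ(Δx_t−Δx̄)² = 1772.0000
r_1(Δx) = -1454.0000 / 1772.0000 = -0.821

-0.821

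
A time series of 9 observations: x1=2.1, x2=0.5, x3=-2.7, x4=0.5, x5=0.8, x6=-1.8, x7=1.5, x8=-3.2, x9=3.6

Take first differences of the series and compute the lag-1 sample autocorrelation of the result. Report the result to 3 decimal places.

First differences Δx: -1.6, -3.2, 3.2, 0.3, -2.6, 3.3, -4.7, 6.8
Mean of differences = 0.1875
Numerator Σ(Δx_t−Δx̄)(Δx_{t+1}−Δx̄) = -60.3314
Denominator Σ(Δx_t−Δx̄)² = 108.8288
r_1(Δx) = -60.3314 / 108.8288 = -0.554

-0.554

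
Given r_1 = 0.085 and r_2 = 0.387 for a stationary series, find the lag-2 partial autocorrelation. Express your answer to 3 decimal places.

0.383

φ_{22} = (r_2 − r_1²) / (1 − r_1²)
r_1² = (0.085)² = 0.007225
Numerator = 0.387 − 0.0072 = 0.3798; denominator = 1 − 0.0072 = 0.9928
φ_{22} = 0.3798 / 0.9928 = 0.383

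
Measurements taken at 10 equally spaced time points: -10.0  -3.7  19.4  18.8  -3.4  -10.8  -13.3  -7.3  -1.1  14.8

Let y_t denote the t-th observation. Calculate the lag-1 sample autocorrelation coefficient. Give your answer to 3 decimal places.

Mean ȳ = (-10.0 − 3.7 + 19.4 + 18.8 − 3.4 − 10.8 − 13.3 − 7.3 − 1.1 + 14.8)/10 = 0.3400
Numerator Σ_{t=1}^{9}(y_t−ȳ)(y_{t+1}−ȳ) = 535.5804
Denominator Σ(y_t−ȳ)² = 1420.9640
r_1 = 535.5804 / 1420.9640 = 0.377

0.377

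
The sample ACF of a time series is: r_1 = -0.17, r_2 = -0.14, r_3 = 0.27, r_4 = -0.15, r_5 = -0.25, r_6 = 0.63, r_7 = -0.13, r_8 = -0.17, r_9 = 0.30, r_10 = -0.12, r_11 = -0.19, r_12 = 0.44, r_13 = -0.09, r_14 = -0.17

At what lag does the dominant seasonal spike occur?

6

The largest autocorrelation is r_6 = 0.63, with a weaker echo at lag 12 (0.44); the remaining lags stay at or below 0.30.
The dominant spike at lag 6 indicates a seasonal period of 6.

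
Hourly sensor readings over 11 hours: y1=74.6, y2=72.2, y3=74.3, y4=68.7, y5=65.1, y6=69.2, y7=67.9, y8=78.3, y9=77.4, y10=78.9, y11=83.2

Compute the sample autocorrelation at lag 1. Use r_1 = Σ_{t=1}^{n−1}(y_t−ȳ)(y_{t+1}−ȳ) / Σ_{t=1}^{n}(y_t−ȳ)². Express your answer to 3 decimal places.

Mean ȳ = (74.6 + 72.2 + 74.3 + 68.7 + 65.1 + 69.2 + 67.9 + 78.3 + 77.4 + 78.9 + 83.2)/11 = 73.6182
Numerator Σ_{t=1}^{10}(y_t−ȳ)(y_{t+1}−ȳ) = 160.5988
Denominator Σ(y_t−ȳ)² = 308.3364
r_1 = 160.5988 / 308.3364 = 0.521

0.521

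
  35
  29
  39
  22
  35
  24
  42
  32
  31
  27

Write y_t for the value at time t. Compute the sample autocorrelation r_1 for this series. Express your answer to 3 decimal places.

-0.631

Mean ȳ = (35 + 29 + 39 + 22 + 35 + 24 + 42 + 32 + 31 + 27)/10 = 31.6000
Numerator Σ_{t=1}^{9}(y_t−ȳ)(y_{t+1}−ȳ) = -229.9600
Denominator Σ(y_t−ȳ)² = 364.4000
r_1 = -229.9600 / 364.4000 = -0.631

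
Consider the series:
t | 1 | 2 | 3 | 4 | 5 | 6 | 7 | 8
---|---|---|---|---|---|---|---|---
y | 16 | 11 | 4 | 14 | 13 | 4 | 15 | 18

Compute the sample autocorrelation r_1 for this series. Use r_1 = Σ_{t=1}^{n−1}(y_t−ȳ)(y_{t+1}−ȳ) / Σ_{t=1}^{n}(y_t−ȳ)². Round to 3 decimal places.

-0.130

Mean ȳ = (16 + 11 + 4 + 14 + 13 + 4 + 15 + 18)/8 = 11.8750
Numerator Σ_{t=1}^{7}(y_t−ȳ)(y_{t+1}−ȳ) = -25.3906
Denominator Σ(y_t−ȳ)² = 194.8750
r_1 = -25.3906 / 194.8750 = -0.130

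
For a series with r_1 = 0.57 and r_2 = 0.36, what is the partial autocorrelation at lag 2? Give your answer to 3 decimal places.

φ_{22} = (r_2 − r_1²) / (1 − r_1²)
r_1² = (0.57)² = 0.3249
Numerator = 0.36 − 0.3249 = 0.0351; denominator = 1 − 0.3249 = 0.6751
φ_{22} = 0.0351 / 0.6751 = 0.052

0.052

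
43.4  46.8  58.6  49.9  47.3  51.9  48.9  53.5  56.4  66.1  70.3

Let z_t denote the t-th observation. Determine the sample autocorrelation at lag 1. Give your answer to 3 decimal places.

0.437

Mean z̄ = (43.4 + 46.8 + 58.6 + 49.9 + 47.3 + 51.9 + 48.9 + 53.5 + 56.4 + 66.1 + 70.3)/11 = 53.9182
Numerator Σ_{t=1}^{10}(z_t−z̄)(z_{t+1}−z̄) = 303.6633
Denominator Σ(z_t−z̄)² = 695.5164
r_1 = 303.6633 / 695.5164 = 0.437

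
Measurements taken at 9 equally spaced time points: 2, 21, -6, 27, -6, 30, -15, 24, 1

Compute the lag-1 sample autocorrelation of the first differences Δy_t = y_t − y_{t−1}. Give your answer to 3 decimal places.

First differences Δy: 19, -27, 33, -33, 36, -45, 39, -23
Mean of differences = -0.1250
Numerator Σ(Δy_t−Δȳ)(Δy_{t+1}−Δȳ) = -7952.6406
Denominator Σ(Δy_t−Δȳ)² = 8638.8750
r_1(Δy) = -7952.6406 / 8638.8750 = -0.921

-0.921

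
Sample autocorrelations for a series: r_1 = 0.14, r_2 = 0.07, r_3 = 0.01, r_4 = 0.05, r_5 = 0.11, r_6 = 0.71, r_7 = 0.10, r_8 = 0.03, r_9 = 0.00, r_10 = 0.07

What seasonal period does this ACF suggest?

6

The largest autocorrelation is r_6 = 0.71; the remaining lags stay at or below 0.14.
The dominant spike at lag 6 indicates a seasonal period of 6.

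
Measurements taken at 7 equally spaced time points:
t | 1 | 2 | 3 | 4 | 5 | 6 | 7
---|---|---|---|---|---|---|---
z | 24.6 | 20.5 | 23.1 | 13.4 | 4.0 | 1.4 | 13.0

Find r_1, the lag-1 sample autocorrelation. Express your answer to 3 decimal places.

Mean z̄ = (24.6 + 20.5 + 23.1 + 13.4 + 4.0 + 1.4 + 13.0)/7 = 14.2857
Deviations from mean: 10.3143, 6.2143, 8.8143, -0.8857, -10.2857, -12.8857, -1.2857
Numerator Σ_{t=1}^{6}(z_t−z̄)(z_{t+1}−z̄) = 269.2798
Denominator Σ(z_t−z̄)² = 496.9686
r_1 = 269.2798 / 496.9686 = 0.542

0.542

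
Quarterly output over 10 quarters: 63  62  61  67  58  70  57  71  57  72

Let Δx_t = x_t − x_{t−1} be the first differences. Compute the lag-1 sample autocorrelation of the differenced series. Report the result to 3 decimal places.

-0.872

First differences Δx: -1, -1, 6, -9, 12, -13, 14, -14, 15
Mean of differences = 1.0000
Numerator Σ(Δx_t−Δx̄)(Δx_{t+1}−Δx̄) = -907.0000
Denominator Σ(Δx_t−Δx̄)² = 1040.0000
r_1(Δx) = -907.0000 / 1040.0000 = -0.872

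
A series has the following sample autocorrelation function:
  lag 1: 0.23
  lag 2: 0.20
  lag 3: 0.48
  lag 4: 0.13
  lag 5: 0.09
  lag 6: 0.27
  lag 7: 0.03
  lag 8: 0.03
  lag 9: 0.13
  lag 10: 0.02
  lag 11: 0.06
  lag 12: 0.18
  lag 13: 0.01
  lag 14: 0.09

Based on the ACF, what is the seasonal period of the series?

The largest autocorrelation is r_3 = 0.48, with a weaker echo at lag 6 (0.27); the remaining lags stay at or below 0.23. The elevated value at lag 1 (0.23), dropping to 0.20 at lag 2, reflects decaying short-term dependence rather than seasonality.
The dominant spike at lag 3 indicates a seasonal period of 3.

3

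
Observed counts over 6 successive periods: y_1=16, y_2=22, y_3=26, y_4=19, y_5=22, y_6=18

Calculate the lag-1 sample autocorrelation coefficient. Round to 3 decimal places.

-0.201

Mean ȳ = (16 + 22 + 26 + 19 + 22 + 18)/6 = 20.5000
Deviations from mean: -4.5000, 1.5000, 5.5000, -1.5000, 1.5000, -2.5000
Numerator Σ_{t=1}^{5}(y_t−ȳ)(y_{t+1}−ȳ) = -12.7500
Denominator Σ(y_t−ȳ)² = 63.5000
r_1 = -12.7500 / 63.5000 = -0.201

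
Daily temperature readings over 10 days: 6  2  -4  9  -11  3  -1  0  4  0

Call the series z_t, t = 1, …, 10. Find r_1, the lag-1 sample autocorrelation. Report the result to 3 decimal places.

Mean z̄ = (6 + 2 − 4 + 9 − 11 + 3 − 1 + 0 + 4 + 0)/10 = 0.8000
Numerator Σ_{t=1}^{9}(z_t−z̄)(z_{t+1}−z̄) = -169.2400
Denominator Σ(z_t−z̄)² = 277.6000
r_1 = -169.2400 / 277.6000 = -0.610

-0.610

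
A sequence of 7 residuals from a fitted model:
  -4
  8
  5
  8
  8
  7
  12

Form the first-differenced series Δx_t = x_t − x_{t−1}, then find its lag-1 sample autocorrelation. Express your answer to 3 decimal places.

-0.375

First differences Δx: 12, -3, 3, 0, -1, 5
Mean of differences = 2.6667
Numerator Σ(Δx_t−Δx̄)(Δx_{t+1}−Δx̄) = -54.4444
Denominator Σ(Δx_t−Δx̄)² = 145.3333
r_1(Δx) = -54.4444 / 145.3333 = -0.375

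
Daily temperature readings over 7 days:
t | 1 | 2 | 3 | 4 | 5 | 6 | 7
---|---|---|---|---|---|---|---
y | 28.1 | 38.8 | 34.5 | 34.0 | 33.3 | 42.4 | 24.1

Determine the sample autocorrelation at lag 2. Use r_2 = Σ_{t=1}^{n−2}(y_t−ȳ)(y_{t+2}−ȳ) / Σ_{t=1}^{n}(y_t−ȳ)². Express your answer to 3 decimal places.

0.014

Mean ȳ = (28.1 + 38.8 + 34.5 + 34.0 + 33.3 + 42.4 + 24.1)/7 = 33.6000
Deviations from mean: -5.5000, 5.2000, 0.9000, 0.4000, -0.3000, 8.8000, -9.5000
Σ(y_t−ȳ)(y_{t+2}−ȳ) = (-4.9500) + (2.0800) + (-0.2700) + (3.5200) + (2.8500) = 3.2300
Denominator Σ(y_t−ȳ)² = 226.0400
r_2 = 3.2300 / 226.0400 = 0.014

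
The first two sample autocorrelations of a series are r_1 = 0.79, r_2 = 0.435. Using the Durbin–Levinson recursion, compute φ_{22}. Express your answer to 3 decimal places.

-0.503

φ_{22} = (r_2 − r_1²) / (1 − r_1²)
r_1² = (0.79)² = 0.6241
Numerator = 0.435 − 0.6241 = -0.1891; denominator = 1 − 0.6241 = 0.3759
φ_{22} = -0.1891 / 0.3759 = -0.503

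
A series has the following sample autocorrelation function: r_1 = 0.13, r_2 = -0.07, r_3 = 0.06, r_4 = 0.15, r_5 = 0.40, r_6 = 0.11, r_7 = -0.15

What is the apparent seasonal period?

The largest autocorrelation is r_5 = 0.40; the remaining lags stay at or below 0.15.
The dominant spike at lag 5 indicates a seasonal period of 5.

5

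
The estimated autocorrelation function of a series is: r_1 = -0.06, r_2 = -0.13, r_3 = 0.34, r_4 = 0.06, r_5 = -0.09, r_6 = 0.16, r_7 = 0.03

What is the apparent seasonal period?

The largest autocorrelation is r_3 = 0.34, with a weaker echo at lag 6 (0.16); the remaining lags stay at or below 0.06.
The dominant spike at lag 3 indicates a seasonal period of 3.

3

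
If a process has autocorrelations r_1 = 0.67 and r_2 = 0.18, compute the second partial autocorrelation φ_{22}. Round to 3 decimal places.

-0.488

φ_{22} = (r_2 − r_1²) / (1 − r_1²)
r_1² = (0.67)² = 0.4489
Numerator = 0.18 − 0.4489 = -0.2689; denominator = 1 − 0.4489 = 0.5511
φ_{22} = -0.2689 / 0.5511 = -0.488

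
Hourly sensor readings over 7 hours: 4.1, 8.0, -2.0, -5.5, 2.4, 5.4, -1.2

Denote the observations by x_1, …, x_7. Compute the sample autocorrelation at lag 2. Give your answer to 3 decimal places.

-0.648

Mean x̄ = (4.1 + 8.0 − 2.0 − 5.5 + 2.4 + 5.4 − 1.2)/7 = 1.6000
Numerator Σ_{t=1}^{5}(x_t−x̄)(x_{t+2}−x̄) = -86.5400
Denominator Σ(x_t−x̄)² = 133.5000
r_2 = -86.5400 / 133.5000 = -0.648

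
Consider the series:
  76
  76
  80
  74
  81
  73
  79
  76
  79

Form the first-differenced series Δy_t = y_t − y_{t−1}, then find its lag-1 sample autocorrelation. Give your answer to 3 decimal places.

First differences Δy: 0, 4, -6, 7, -8, 6, -3, 3
Mean of differences = 0.3750
Numerator Σ(Δy_t−Δȳ)(Δy_{t+1}−Δȳ) = -197.1406
Denominator Σ(Δy_t−Δȳ)² = 217.8750
r_1(Δy) = -197.1406 / 217.8750 = -0.905

-0.905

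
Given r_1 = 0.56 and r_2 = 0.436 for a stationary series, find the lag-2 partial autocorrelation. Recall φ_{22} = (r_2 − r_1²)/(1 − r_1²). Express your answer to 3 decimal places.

0.178

φ_{22} = (r_2 − r_1²) / (1 − r_1²)
r_1² = (0.56)² = 0.3136
Numerator = 0.436 − 0.3136 = 0.1224; denominator = 1 − 0.3136 = 0.6864
φ_{22} = 0.1224 / 0.6864 = 0.178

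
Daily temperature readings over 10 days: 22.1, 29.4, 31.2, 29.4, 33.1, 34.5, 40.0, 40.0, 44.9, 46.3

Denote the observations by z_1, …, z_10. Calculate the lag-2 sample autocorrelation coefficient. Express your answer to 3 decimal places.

Mean z̄ = (22.1 + 29.4 + 31.2 + 29.4 + 33.1 + 34.5 + 40.0 + 40.0 + 44.9 + 46.3)/10 = 35.0900
Numerator Σ_{t=1}^{8}(z_t−z̄)(z_{t+2}−z̄) = 184.5458
Denominator Σ(z_t−z̄)² = 523.0490
r_2 = 184.5458 / 523.0490 = 0.353

0.353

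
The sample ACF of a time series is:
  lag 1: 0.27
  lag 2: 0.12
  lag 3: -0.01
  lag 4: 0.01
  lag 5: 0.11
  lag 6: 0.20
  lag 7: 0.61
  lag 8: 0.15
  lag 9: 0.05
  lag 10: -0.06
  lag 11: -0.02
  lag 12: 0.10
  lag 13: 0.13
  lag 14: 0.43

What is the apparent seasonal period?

7

The largest autocorrelation is r_7 = 0.61, with a weaker echo at lag 14 (0.43); the remaining lags stay at or below 0.27. The elevated value at lag 1 (0.27), dropping to 0.12 at lag 2, reflects decaying short-term dependence rather than seasonality.
The dominant spike at lag 7 indicates a seasonal period of 7.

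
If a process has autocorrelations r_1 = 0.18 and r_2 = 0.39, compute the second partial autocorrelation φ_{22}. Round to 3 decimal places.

0.370

φ_{22} = (r_2 − r_1²) / (1 − r_1²)
r_1² = (0.18)² = 0.0324
Numerator = 0.39 − 0.0324 = 0.3576; denominator = 1 − 0.0324 = 0.9676
φ_{22} = 0.3576 / 0.9676 = 0.370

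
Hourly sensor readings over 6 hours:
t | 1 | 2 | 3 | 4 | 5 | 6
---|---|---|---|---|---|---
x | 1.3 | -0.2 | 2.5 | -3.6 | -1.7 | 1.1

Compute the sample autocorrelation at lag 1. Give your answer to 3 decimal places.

-0.233

Mean x̄ = (1.3 − 0.2 + 2.5 − 3.6 − 1.7 + 1.1)/6 = -0.1000
Deviations from mean: 1.4000, -0.1000, 2.6000, -3.5000, -1.6000, 1.2000
Numerator Σ_{t=1}^{5}(x_t−x̄)(x_{t+1}−x̄) = -5.8200
Denominator Σ(x_t−x̄)² = 24.9800
r_1 = -5.8200 / 24.9800 = -0.233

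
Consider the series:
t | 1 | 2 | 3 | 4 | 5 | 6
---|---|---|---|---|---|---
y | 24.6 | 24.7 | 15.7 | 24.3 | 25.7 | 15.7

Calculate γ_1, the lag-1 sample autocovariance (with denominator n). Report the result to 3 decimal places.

Mean ȳ = (24.6 + 24.7 + 15.7 + 24.3 + 25.7 + 15.7)/6 = 21.7833
Deviations: 2.8167, 2.9167, -6.0833, 2.5167, 3.9167, -6.0833
Σ_{t=1}^{5}(y_t−ȳ)(y_{t+1}−ȳ) = -38.8069
γ_1 = -38.8069 / 6 = -6.468

-6.468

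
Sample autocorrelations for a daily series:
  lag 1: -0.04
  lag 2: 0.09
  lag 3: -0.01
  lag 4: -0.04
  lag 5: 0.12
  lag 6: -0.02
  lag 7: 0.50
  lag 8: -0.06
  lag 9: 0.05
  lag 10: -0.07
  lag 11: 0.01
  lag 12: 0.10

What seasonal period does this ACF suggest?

7

The largest autocorrelation is r_7 = 0.50; the remaining lags stay at or below 0.12.
The dominant spike at lag 7 indicates a seasonal period of 7.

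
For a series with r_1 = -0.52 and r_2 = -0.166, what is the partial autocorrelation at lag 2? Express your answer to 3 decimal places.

φ_{22} = (r_2 − r_1²) / (1 − r_1²)
r_1² = (-0.52)² = 0.2704
Numerator = -0.166 − 0.2704 = -0.4364; denominator = 1 − 0.2704 = 0.7296
φ_{22} = -0.4364 / 0.7296 = -0.598

-0.598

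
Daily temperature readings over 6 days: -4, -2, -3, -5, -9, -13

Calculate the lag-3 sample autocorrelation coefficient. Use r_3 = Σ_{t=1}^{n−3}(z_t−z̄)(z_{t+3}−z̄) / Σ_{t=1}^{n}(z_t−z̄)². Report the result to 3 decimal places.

-0.352

Mean z̄ = (-4 − 2 − 3 − 5 − 9 − 13)/6 = -6.0000
Deviations from mean: 2.0000, 4.0000, 3.0000, 1.0000, -3.0000, -7.0000
Numerator Σ_{t=1}^{3}(z_t−z̄)(z_{t+3}−z̄) = -31.0000
Denominator Σ(z_t−z̄)² = 88.0000
r_3 = -31.0000 / 88.0000 = -0.352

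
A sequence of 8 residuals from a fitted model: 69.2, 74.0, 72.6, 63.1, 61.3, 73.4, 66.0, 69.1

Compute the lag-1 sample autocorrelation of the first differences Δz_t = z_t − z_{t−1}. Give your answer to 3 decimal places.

First differences Δz: 4.8, -1.4, -9.5, -1.8, 12.1, -7.4, 3.1
Mean of differences = -0.0143
Numerator Σ(Δz_t−Δz̄)(Δz_{t+1}−Δz̄) = -110.6945
Denominator Σ(Δz_t−Δz̄)² = 329.2686
r_1(Δz) = -110.6945 / 329.2686 = -0.336

-0.336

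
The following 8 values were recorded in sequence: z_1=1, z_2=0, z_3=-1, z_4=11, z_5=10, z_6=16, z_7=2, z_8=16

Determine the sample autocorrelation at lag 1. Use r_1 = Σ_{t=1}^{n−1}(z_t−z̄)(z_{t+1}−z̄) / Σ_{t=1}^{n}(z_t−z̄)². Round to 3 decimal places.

Mean z̄ = (1 + 0 − 1 + 11 + 10 + 16 + 2 + 16)/8 = 6.8750
Deviations from mean: -5.8750, -6.8750, -7.8750, 4.1250, 3.1250, 9.1250, -4.8750, 9.1250
Σ(z_t−z̄)(z_{t+1}−z̄) = (40.3906) + (54.1406) + (-32.4844) + (12.8906) + (28.5156) + (-44.4844) + (-44.4844) = 14.4844
Denominator Σ(z_t−z̄)² = 360.8750
r_1 = 14.4844 / 360.8750 = 0.040

0.040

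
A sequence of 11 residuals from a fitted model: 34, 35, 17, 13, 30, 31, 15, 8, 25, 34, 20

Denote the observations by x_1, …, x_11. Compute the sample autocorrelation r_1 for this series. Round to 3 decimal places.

0.129

Mean x̄ = (34 + 35 + 17 + 13 + 30 + 31 + 15 + 8 + 25 + 34 + 20)/11 = 23.8182
Numerator Σ_{t=1}^{10}(x_t−x̄)(x_{t+1}−x̄) = 119.5124
Denominator Σ(x_t−x̄)² = 929.6364
r_1 = 119.5124 / 929.6364 = 0.129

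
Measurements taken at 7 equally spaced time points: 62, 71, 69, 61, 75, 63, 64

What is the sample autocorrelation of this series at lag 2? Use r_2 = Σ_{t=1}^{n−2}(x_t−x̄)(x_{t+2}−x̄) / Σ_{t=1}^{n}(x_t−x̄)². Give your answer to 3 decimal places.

Mean x̄ = (62 + 71 + 69 + 61 + 75 + 63 + 64)/7 = 66.4286
Deviations from mean: -4.4286, 4.5714, 2.5714, -5.4286, 8.5714, -3.4286, -2.4286
Σ(x_t−x̄)(x_{t+2}−x̄) = (-11.3878) + (-24.8163) + (22.0408) + (18.6122) + (-20.8163) = -16.3673
Denominator Σ(x_t−x̄)² = 167.7143
r_2 = -16.3673 / 167.7143 = -0.098

-0.098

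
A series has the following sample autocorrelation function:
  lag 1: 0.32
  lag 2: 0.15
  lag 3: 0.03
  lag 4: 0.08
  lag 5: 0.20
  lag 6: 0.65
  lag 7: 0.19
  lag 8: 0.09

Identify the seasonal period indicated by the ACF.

6

The largest autocorrelation is r_6 = 0.65; the remaining lags stay at or below 0.32. The elevated value at lag 1 (0.32), dropping to 0.15 at lag 2, reflects decaying short-term dependence rather than seasonality.
The dominant spike at lag 6 indicates a seasonal period of 6.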